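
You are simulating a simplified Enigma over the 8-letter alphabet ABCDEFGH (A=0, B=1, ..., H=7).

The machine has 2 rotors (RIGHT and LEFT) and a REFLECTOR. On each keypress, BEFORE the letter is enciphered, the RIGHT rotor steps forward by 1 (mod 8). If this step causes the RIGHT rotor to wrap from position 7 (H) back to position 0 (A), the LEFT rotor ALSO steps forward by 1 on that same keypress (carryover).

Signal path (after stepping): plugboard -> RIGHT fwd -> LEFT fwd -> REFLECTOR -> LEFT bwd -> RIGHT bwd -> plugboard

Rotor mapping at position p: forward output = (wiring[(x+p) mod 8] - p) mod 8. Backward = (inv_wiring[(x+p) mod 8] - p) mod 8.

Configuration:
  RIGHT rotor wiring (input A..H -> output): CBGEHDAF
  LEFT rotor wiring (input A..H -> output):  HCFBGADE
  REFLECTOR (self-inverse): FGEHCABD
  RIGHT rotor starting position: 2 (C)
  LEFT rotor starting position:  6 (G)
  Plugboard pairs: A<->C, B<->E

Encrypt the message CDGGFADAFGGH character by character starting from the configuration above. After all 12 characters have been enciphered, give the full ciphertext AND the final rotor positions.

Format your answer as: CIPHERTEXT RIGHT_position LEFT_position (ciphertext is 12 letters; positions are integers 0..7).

Answer: BGECCFAEEFBC 6 7

Derivation:
Char 1 ('C'): step: R->3, L=6; C->plug->A->R->B->L->G->refl->B->L'->C->R'->E->plug->B
Char 2 ('D'): step: R->4, L=6; D->plug->D->R->B->L->G->refl->B->L'->C->R'->G->plug->G
Char 3 ('G'): step: R->5, L=6; G->plug->G->R->H->L->C->refl->E->L'->D->R'->B->plug->E
Char 4 ('G'): step: R->6, L=6; G->plug->G->R->B->L->G->refl->B->L'->C->R'->A->plug->C
Char 5 ('F'): step: R->7, L=6; F->plug->F->R->A->L->F->refl->A->L'->G->R'->A->plug->C
Char 6 ('A'): step: R->0, L->7 (L advanced); A->plug->C->R->G->L->B->refl->G->L'->D->R'->F->plug->F
Char 7 ('D'): step: R->1, L=7; D->plug->D->R->G->L->B->refl->G->L'->D->R'->C->plug->A
Char 8 ('A'): step: R->2, L=7; A->plug->C->R->F->L->H->refl->D->L'->C->R'->B->plug->E
Char 9 ('F'): step: R->3, L=7; F->plug->F->R->H->L->E->refl->C->L'->E->R'->B->plug->E
Char 10 ('G'): step: R->4, L=7; G->plug->G->R->C->L->D->refl->H->L'->F->R'->F->plug->F
Char 11 ('G'): step: R->5, L=7; G->plug->G->R->H->L->E->refl->C->L'->E->R'->E->plug->B
Char 12 ('H'): step: R->6, L=7; H->plug->H->R->F->L->H->refl->D->L'->C->R'->A->plug->C
Final: ciphertext=BGECCFAEEFBC, RIGHT=6, LEFT=7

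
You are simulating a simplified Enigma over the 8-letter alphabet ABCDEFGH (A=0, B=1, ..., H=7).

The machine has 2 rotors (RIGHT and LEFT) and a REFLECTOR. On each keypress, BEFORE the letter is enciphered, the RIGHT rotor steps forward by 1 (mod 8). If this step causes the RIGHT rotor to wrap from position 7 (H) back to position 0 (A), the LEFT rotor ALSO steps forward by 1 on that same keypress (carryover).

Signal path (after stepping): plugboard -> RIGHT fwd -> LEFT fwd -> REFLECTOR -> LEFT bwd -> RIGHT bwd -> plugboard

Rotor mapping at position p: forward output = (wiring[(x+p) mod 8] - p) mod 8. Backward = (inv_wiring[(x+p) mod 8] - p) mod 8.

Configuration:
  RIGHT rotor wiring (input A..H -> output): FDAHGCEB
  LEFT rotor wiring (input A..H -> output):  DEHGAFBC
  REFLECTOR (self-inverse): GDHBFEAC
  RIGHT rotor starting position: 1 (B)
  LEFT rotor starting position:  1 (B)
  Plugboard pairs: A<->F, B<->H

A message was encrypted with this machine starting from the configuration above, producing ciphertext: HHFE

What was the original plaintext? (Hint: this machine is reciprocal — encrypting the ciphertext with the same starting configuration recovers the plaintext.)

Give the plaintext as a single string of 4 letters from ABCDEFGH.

Char 1 ('H'): step: R->2, L=1; H->plug->B->R->F->L->A->refl->G->L'->B->R'->H->plug->B
Char 2 ('H'): step: R->3, L=1; H->plug->B->R->D->L->H->refl->C->L'->H->R'->C->plug->C
Char 3 ('F'): step: R->4, L=1; F->plug->A->R->C->L->F->refl->E->L'->E->R'->G->plug->G
Char 4 ('E'): step: R->5, L=1; E->plug->E->R->G->L->B->refl->D->L'->A->R'->D->plug->D

Answer: BCGD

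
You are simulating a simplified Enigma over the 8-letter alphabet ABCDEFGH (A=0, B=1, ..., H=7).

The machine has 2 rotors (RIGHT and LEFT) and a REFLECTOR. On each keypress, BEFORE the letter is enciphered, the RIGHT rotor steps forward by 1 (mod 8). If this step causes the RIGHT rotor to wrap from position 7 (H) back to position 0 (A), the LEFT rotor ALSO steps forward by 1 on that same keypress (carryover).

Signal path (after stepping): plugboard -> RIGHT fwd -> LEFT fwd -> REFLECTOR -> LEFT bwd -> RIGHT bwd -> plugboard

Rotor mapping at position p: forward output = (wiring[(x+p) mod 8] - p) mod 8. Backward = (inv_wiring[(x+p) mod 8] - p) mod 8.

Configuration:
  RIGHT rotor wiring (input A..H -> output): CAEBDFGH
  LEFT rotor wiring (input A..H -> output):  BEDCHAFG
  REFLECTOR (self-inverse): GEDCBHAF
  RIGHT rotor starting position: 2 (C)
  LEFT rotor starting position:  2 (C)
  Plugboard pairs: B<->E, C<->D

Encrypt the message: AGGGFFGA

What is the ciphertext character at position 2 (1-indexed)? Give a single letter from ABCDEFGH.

Char 1 ('A'): step: R->3, L=2; A->plug->A->R->G->L->H->refl->F->L'->C->R'->C->plug->D
Char 2 ('G'): step: R->4, L=2; G->plug->G->R->A->L->B->refl->E->L'->F->R'->H->plug->H

H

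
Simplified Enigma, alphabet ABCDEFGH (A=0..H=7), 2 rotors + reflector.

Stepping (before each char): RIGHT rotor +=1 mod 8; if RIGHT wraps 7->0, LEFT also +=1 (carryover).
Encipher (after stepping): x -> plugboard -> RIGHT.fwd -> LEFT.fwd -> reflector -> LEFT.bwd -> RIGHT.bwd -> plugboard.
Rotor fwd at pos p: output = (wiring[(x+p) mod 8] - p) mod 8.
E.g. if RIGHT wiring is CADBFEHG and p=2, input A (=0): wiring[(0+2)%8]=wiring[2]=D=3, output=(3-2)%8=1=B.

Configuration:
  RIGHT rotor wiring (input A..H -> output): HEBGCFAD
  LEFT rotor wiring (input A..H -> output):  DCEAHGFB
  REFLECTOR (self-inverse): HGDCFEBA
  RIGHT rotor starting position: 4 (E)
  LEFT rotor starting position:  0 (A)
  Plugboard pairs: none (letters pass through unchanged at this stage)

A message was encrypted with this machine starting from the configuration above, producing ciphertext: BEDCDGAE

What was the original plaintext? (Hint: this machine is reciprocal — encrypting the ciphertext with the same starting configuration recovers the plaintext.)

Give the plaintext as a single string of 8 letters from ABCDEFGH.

Char 1 ('B'): step: R->5, L=0; B->plug->B->R->D->L->A->refl->H->L'->E->R'->F->plug->F
Char 2 ('E'): step: R->6, L=0; E->plug->E->R->D->L->A->refl->H->L'->E->R'->G->plug->G
Char 3 ('D'): step: R->7, L=0; D->plug->D->R->C->L->E->refl->F->L'->G->R'->G->plug->G
Char 4 ('C'): step: R->0, L->1 (L advanced); C->plug->C->R->B->L->D->refl->C->L'->H->R'->A->plug->A
Char 5 ('D'): step: R->1, L=1; D->plug->D->R->B->L->D->refl->C->L'->H->R'->F->plug->F
Char 6 ('G'): step: R->2, L=1; G->plug->G->R->F->L->E->refl->F->L'->E->R'->B->plug->B
Char 7 ('A'): step: R->3, L=1; A->plug->A->R->D->L->G->refl->B->L'->A->R'->E->plug->E
Char 8 ('E'): step: R->4, L=1; E->plug->E->R->D->L->G->refl->B->L'->A->R'->F->plug->F

Answer: FGGAFBEF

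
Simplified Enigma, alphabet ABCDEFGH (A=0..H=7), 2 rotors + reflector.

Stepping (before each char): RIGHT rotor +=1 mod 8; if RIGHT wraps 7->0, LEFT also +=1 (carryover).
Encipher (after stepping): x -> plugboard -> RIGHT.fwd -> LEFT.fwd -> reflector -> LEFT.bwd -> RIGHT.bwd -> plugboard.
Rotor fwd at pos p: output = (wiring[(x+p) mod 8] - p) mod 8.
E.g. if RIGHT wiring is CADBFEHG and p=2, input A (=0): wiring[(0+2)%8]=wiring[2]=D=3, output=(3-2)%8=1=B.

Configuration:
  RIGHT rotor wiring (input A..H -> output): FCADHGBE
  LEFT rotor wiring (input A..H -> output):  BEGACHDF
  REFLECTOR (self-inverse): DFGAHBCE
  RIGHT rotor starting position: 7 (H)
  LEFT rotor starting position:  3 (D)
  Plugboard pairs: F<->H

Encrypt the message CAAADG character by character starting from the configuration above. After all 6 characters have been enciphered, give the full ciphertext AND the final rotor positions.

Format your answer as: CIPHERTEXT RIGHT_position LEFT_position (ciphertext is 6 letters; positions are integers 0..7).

Char 1 ('C'): step: R->0, L->4 (L advanced); C->plug->C->R->A->L->G->refl->C->L'->G->R'->F->plug->H
Char 2 ('A'): step: R->1, L=4; A->plug->A->R->B->L->D->refl->A->L'->F->R'->E->plug->E
Char 3 ('A'): step: R->2, L=4; A->plug->A->R->G->L->C->refl->G->L'->A->R'->H->plug->F
Char 4 ('A'): step: R->3, L=4; A->plug->A->R->A->L->G->refl->C->L'->G->R'->D->plug->D
Char 5 ('D'): step: R->4, L=4; D->plug->D->R->A->L->G->refl->C->L'->G->R'->F->plug->H
Char 6 ('G'): step: R->5, L=4; G->plug->G->R->G->L->C->refl->G->L'->A->R'->D->plug->D
Final: ciphertext=HEFDHD, RIGHT=5, LEFT=4

Answer: HEFDHD 5 4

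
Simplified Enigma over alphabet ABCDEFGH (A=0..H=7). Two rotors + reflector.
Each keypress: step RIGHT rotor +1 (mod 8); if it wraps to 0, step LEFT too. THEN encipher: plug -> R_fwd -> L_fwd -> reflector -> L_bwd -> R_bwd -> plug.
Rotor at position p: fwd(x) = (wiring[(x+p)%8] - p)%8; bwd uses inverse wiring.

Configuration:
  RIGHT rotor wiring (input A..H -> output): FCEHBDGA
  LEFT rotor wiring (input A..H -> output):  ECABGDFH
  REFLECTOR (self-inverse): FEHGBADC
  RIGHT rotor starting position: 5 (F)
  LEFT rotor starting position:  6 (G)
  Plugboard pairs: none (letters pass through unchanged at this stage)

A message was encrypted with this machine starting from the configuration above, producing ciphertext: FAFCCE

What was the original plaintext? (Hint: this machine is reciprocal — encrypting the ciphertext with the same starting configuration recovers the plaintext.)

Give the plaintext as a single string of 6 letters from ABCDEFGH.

Char 1 ('F'): step: R->6, L=6; F->plug->F->R->B->L->B->refl->E->L'->D->R'->G->plug->G
Char 2 ('A'): step: R->7, L=6; A->plug->A->R->B->L->B->refl->E->L'->D->R'->C->plug->C
Char 3 ('F'): step: R->0, L->7 (L advanced); F->plug->F->R->D->L->B->refl->E->L'->G->R'->G->plug->G
Char 4 ('C'): step: R->1, L=7; C->plug->C->R->G->L->E->refl->B->L'->D->R'->B->plug->B
Char 5 ('C'): step: R->2, L=7; C->plug->C->R->H->L->G->refl->D->L'->C->R'->A->plug->A
Char 6 ('E'): step: R->3, L=7; E->plug->E->R->F->L->H->refl->C->L'->E->R'->A->plug->A

Answer: GCGBAA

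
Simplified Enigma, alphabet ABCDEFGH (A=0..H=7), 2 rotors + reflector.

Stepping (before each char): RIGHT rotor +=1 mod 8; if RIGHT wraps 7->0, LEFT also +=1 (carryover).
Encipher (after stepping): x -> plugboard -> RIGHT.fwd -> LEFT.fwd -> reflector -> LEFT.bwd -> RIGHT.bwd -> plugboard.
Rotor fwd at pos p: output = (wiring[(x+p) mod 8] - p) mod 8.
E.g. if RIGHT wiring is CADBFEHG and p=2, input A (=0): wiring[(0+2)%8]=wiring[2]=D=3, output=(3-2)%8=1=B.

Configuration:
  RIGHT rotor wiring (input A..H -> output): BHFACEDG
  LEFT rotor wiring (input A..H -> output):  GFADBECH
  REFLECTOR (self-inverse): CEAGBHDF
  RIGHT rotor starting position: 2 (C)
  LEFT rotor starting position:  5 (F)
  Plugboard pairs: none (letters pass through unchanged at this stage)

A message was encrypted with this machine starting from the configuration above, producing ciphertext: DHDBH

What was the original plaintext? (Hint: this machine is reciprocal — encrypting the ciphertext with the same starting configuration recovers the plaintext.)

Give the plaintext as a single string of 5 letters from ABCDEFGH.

Answer: CDEDB

Derivation:
Char 1 ('D'): step: R->3, L=5; D->plug->D->R->A->L->H->refl->F->L'->B->R'->C->plug->C
Char 2 ('H'): step: R->4, L=5; H->plug->H->R->E->L->A->refl->C->L'->C->R'->D->plug->D
Char 3 ('D'): step: R->5, L=5; D->plug->D->R->E->L->A->refl->C->L'->C->R'->E->plug->E
Char 4 ('B'): step: R->6, L=5; B->plug->B->R->A->L->H->refl->F->L'->B->R'->D->plug->D
Char 5 ('H'): step: R->7, L=5; H->plug->H->R->E->L->A->refl->C->L'->C->R'->B->plug->B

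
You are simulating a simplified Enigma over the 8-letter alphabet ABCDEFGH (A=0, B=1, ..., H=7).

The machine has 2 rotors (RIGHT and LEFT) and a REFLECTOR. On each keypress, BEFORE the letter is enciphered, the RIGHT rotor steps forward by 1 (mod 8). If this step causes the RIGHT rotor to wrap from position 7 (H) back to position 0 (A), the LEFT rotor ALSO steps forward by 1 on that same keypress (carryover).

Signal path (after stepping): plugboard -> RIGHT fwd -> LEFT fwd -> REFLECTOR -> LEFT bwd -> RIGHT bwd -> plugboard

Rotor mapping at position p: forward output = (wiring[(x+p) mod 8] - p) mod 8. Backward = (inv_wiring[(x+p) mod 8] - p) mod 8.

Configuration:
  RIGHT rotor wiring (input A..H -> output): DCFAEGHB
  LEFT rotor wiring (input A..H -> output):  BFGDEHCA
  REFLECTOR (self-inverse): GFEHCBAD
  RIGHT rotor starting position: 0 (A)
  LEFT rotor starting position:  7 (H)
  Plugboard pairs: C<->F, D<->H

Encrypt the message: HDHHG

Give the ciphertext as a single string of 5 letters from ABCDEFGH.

Char 1 ('H'): step: R->1, L=7; H->plug->D->R->D->L->H->refl->D->L'->H->R'->C->plug->F
Char 2 ('D'): step: R->2, L=7; D->plug->H->R->A->L->B->refl->F->L'->F->R'->E->plug->E
Char 3 ('H'): step: R->3, L=7; H->plug->D->R->E->L->E->refl->C->L'->B->R'->B->plug->B
Char 4 ('H'): step: R->4, L=7; H->plug->D->R->F->L->F->refl->B->L'->A->R'->A->plug->A
Char 5 ('G'): step: R->5, L=7; G->plug->G->R->D->L->H->refl->D->L'->H->R'->H->plug->D

Answer: FEBAD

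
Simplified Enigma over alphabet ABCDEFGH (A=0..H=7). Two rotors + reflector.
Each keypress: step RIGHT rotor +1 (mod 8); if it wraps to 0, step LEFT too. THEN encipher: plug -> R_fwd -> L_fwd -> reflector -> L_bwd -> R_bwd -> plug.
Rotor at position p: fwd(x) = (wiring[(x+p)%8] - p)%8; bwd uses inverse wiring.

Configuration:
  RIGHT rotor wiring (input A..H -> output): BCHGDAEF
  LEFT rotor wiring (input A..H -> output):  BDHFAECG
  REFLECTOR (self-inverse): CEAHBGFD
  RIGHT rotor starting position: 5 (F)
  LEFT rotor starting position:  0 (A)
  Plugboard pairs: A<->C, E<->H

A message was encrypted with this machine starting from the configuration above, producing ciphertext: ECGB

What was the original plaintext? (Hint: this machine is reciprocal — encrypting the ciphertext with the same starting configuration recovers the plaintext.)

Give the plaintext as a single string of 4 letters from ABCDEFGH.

Answer: HFHC

Derivation:
Char 1 ('E'): step: R->6, L=0; E->plug->H->R->C->L->H->refl->D->L'->B->R'->E->plug->H
Char 2 ('C'): step: R->7, L=0; C->plug->A->R->G->L->C->refl->A->L'->E->R'->F->plug->F
Char 3 ('G'): step: R->0, L->1 (L advanced); G->plug->G->R->E->L->D->refl->H->L'->D->R'->E->plug->H
Char 4 ('B'): step: R->1, L=1; B->plug->B->R->G->L->F->refl->G->L'->B->R'->A->plug->C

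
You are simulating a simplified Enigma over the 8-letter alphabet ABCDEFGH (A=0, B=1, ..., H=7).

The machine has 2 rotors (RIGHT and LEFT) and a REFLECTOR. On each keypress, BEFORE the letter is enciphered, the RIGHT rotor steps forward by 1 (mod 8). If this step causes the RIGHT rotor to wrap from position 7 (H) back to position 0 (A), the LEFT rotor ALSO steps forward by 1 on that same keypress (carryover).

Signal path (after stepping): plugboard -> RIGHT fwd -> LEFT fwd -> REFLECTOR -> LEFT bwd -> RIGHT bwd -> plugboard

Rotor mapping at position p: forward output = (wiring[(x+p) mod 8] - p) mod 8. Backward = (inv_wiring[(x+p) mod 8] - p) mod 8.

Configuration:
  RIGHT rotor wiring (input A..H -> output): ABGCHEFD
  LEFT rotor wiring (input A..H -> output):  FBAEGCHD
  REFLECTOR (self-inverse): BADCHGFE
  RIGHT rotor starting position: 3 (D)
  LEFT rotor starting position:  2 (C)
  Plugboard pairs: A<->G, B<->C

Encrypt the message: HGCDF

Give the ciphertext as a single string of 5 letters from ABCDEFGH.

Answer: BHDBG

Derivation:
Char 1 ('H'): step: R->4, L=2; H->plug->H->R->G->L->D->refl->C->L'->B->R'->C->plug->B
Char 2 ('G'): step: R->5, L=2; G->plug->A->R->H->L->H->refl->E->L'->C->R'->H->plug->H
Char 3 ('C'): step: R->6, L=2; C->plug->B->R->F->L->B->refl->A->L'->D->R'->D->plug->D
Char 4 ('D'): step: R->7, L=2; D->plug->D->R->H->L->H->refl->E->L'->C->R'->C->plug->B
Char 5 ('F'): step: R->0, L->3 (L advanced); F->plug->F->R->E->L->A->refl->B->L'->A->R'->A->plug->G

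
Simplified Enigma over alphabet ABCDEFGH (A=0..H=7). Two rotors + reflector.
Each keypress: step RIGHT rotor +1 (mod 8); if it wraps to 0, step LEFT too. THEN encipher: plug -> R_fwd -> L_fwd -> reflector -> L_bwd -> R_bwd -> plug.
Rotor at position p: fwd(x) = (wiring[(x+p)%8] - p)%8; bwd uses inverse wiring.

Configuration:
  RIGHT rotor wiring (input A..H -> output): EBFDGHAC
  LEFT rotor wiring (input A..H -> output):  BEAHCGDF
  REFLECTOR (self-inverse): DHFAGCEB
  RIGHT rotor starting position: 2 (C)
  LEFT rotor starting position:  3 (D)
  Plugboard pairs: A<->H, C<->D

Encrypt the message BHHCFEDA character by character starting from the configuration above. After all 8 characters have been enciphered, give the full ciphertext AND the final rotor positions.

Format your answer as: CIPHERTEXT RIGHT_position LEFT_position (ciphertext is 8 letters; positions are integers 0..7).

Char 1 ('B'): step: R->3, L=3; B->plug->B->R->D->L->A->refl->D->L'->C->R'->H->plug->A
Char 2 ('H'): step: R->4, L=3; H->plug->A->R->C->L->D->refl->A->L'->D->R'->B->plug->B
Char 3 ('H'): step: R->5, L=3; H->plug->A->R->C->L->D->refl->A->L'->D->R'->B->plug->B
Char 4 ('C'): step: R->6, L=3; C->plug->D->R->D->L->A->refl->D->L'->C->R'->A->plug->H
Char 5 ('F'): step: R->7, L=3; F->plug->F->R->H->L->F->refl->C->L'->E->R'->E->plug->E
Char 6 ('E'): step: R->0, L->4 (L advanced); E->plug->E->R->G->L->E->refl->G->L'->A->R'->G->plug->G
Char 7 ('D'): step: R->1, L=4; D->plug->C->R->C->L->H->refl->B->L'->D->R'->H->plug->A
Char 8 ('A'): step: R->2, L=4; A->plug->H->R->H->L->D->refl->A->L'->F->R'->D->plug->C
Final: ciphertext=ABBHEGAC, RIGHT=2, LEFT=4

Answer: ABBHEGAC 2 4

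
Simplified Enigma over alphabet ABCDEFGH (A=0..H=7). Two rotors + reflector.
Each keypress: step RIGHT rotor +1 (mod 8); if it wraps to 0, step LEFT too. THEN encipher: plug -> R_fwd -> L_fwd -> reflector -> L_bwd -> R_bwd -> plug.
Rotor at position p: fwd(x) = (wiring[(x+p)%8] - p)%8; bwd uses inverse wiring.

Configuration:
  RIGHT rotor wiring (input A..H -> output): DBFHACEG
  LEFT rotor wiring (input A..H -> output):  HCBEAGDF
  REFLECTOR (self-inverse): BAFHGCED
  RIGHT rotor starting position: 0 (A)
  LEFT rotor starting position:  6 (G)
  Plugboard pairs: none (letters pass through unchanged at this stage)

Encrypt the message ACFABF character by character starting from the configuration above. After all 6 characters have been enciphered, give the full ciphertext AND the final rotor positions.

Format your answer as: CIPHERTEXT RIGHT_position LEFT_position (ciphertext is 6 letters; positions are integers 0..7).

Answer: CDGGGH 6 6

Derivation:
Char 1 ('A'): step: R->1, L=6; A->plug->A->R->A->L->F->refl->C->L'->G->R'->C->plug->C
Char 2 ('C'): step: R->2, L=6; C->plug->C->R->G->L->C->refl->F->L'->A->R'->D->plug->D
Char 3 ('F'): step: R->3, L=6; F->plug->F->R->A->L->F->refl->C->L'->G->R'->G->plug->G
Char 4 ('A'): step: R->4, L=6; A->plug->A->R->E->L->D->refl->H->L'->B->R'->G->plug->G
Char 5 ('B'): step: R->5, L=6; B->plug->B->R->H->L->A->refl->B->L'->C->R'->G->plug->G
Char 6 ('F'): step: R->6, L=6; F->plug->F->R->B->L->H->refl->D->L'->E->R'->H->plug->H
Final: ciphertext=CDGGGH, RIGHT=6, LEFT=6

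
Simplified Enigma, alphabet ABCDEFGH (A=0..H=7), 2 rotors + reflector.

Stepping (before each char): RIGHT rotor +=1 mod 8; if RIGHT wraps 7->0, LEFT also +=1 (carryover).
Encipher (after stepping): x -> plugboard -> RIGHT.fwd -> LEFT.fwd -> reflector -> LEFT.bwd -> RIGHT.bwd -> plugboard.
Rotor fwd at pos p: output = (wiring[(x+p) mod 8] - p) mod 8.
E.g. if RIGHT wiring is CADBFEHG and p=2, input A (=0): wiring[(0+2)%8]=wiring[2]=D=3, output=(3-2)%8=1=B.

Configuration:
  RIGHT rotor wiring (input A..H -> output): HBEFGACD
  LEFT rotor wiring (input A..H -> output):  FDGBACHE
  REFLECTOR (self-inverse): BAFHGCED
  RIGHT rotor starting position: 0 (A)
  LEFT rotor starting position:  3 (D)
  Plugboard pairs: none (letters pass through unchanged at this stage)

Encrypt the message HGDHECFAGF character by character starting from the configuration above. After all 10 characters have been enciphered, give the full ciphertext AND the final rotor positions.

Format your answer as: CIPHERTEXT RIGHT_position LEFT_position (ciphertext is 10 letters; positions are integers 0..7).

Char 1 ('H'): step: R->1, L=3; H->plug->H->R->G->L->A->refl->B->L'->E->R'->C->plug->C
Char 2 ('G'): step: R->2, L=3; G->plug->G->R->F->L->C->refl->F->L'->B->R'->F->plug->F
Char 3 ('D'): step: R->3, L=3; D->plug->D->R->H->L->D->refl->H->L'->C->R'->A->plug->A
Char 4 ('H'): step: R->4, L=3; H->plug->H->R->B->L->F->refl->C->L'->F->R'->F->plug->F
Char 5 ('E'): step: R->5, L=3; E->plug->E->R->E->L->B->refl->A->L'->G->R'->C->plug->C
Char 6 ('C'): step: R->6, L=3; C->plug->C->R->B->L->F->refl->C->L'->F->R'->B->plug->B
Char 7 ('F'): step: R->7, L=3; F->plug->F->R->H->L->D->refl->H->L'->C->R'->C->plug->C
Char 8 ('A'): step: R->0, L->4 (L advanced); A->plug->A->R->H->L->F->refl->C->L'->G->R'->E->plug->E
Char 9 ('G'): step: R->1, L=4; G->plug->G->R->C->L->D->refl->H->L'->F->R'->D->plug->D
Char 10 ('F'): step: R->2, L=4; F->plug->F->R->B->L->G->refl->E->L'->A->R'->E->plug->E
Final: ciphertext=CFAFCBCEDE, RIGHT=2, LEFT=4

Answer: CFAFCBCEDE 2 4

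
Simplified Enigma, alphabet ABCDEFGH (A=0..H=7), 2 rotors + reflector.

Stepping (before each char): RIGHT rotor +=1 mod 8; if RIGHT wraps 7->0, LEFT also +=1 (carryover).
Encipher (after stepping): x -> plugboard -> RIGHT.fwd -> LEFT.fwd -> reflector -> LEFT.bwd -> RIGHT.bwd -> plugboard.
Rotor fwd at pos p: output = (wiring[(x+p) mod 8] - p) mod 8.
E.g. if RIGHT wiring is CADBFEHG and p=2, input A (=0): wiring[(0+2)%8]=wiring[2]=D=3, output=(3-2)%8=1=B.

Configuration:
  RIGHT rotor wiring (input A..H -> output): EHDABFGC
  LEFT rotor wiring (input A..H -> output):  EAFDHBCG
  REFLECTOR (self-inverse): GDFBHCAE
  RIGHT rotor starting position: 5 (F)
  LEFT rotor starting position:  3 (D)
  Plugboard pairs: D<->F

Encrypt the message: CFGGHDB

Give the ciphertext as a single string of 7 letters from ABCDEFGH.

Char 1 ('C'): step: R->6, L=3; C->plug->C->R->G->L->F->refl->C->L'->H->R'->H->plug->H
Char 2 ('F'): step: R->7, L=3; F->plug->D->R->E->L->D->refl->B->L'->F->R'->B->plug->B
Char 3 ('G'): step: R->0, L->4 (L advanced); G->plug->G->R->G->L->B->refl->D->L'->A->R'->D->plug->F
Char 4 ('G'): step: R->1, L=4; G->plug->G->R->B->L->F->refl->C->L'->D->R'->H->plug->H
Char 5 ('H'): step: R->2, L=4; H->plug->H->R->F->L->E->refl->H->L'->H->R'->C->plug->C
Char 6 ('D'): step: R->3, L=4; D->plug->F->R->B->L->F->refl->C->L'->D->R'->D->plug->F
Char 7 ('B'): step: R->4, L=4; B->plug->B->R->B->L->F->refl->C->L'->D->R'->F->plug->D

Answer: HBFHCFD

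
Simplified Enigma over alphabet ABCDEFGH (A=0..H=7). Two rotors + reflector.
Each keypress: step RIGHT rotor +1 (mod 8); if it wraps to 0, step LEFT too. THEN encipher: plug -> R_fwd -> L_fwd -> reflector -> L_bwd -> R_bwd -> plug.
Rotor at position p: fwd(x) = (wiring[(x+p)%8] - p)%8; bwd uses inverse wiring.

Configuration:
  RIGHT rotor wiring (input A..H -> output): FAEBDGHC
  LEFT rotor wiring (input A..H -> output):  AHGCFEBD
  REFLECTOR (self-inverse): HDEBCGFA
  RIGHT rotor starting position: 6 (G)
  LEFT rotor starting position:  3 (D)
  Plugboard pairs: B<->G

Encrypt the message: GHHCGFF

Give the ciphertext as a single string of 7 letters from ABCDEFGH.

Answer: CBFBBDG

Derivation:
Char 1 ('G'): step: R->7, L=3; G->plug->B->R->G->L->E->refl->C->L'->B->R'->C->plug->C
Char 2 ('H'): step: R->0, L->4 (L advanced); H->plug->H->R->C->L->F->refl->G->L'->H->R'->G->plug->B
Char 3 ('H'): step: R->1, L=4; H->plug->H->R->E->L->E->refl->C->L'->G->R'->F->plug->F
Char 4 ('C'): step: R->2, L=4; C->plug->C->R->B->L->A->refl->H->L'->D->R'->G->plug->B
Char 5 ('G'): step: R->3, L=4; G->plug->B->R->A->L->B->refl->D->L'->F->R'->G->plug->B
Char 6 ('F'): step: R->4, L=4; F->plug->F->R->E->L->E->refl->C->L'->G->R'->D->plug->D
Char 7 ('F'): step: R->5, L=4; F->plug->F->R->H->L->G->refl->F->L'->C->R'->B->plug->G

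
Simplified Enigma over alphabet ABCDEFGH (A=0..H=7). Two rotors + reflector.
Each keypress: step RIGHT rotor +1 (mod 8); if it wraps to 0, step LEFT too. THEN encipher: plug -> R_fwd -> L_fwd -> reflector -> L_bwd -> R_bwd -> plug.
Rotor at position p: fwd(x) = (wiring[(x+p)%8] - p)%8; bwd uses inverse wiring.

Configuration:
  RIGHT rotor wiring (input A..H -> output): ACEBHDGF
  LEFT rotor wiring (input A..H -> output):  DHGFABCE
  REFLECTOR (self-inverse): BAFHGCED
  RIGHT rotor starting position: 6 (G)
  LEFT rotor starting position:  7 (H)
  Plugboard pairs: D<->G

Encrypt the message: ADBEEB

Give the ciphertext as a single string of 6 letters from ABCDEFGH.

Char 1 ('A'): step: R->7, L=7; A->plug->A->R->G->L->C->refl->F->L'->A->R'->F->plug->F
Char 2 ('D'): step: R->0, L->0 (L advanced); D->plug->G->R->G->L->C->refl->F->L'->D->R'->F->plug->F
Char 3 ('B'): step: R->1, L=0; B->plug->B->R->D->L->F->refl->C->L'->G->R'->D->plug->G
Char 4 ('E'): step: R->2, L=0; E->plug->E->R->E->L->A->refl->B->L'->F->R'->C->plug->C
Char 5 ('E'): step: R->3, L=0; E->plug->E->R->C->L->G->refl->E->L'->H->R'->G->plug->D
Char 6 ('B'): step: R->4, L=0; B->plug->B->R->H->L->E->refl->G->L'->C->R'->C->plug->C

Answer: FFGCDC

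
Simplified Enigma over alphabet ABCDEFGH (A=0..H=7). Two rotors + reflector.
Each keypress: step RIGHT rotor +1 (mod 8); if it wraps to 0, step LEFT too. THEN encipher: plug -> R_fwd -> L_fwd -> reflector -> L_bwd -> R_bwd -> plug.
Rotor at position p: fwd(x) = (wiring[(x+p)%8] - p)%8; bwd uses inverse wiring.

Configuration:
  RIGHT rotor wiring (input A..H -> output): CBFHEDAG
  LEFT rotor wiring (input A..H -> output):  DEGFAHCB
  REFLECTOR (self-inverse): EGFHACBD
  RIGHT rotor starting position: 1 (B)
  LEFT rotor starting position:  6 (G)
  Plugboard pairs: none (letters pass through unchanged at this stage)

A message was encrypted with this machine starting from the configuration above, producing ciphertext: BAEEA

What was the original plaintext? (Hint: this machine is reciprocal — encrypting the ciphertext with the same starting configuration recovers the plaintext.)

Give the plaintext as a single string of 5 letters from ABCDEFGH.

Char 1 ('B'): step: R->2, L=6; B->plug->B->R->F->L->H->refl->D->L'->B->R'->D->plug->D
Char 2 ('A'): step: R->3, L=6; A->plug->A->R->E->L->A->refl->E->L'->A->R'->C->plug->C
Char 3 ('E'): step: R->4, L=6; E->plug->E->R->G->L->C->refl->F->L'->C->R'->D->plug->D
Char 4 ('E'): step: R->5, L=6; E->plug->E->R->E->L->A->refl->E->L'->A->R'->F->plug->F
Char 5 ('A'): step: R->6, L=6; A->plug->A->R->C->L->F->refl->C->L'->G->R'->G->plug->G

Answer: DCDFG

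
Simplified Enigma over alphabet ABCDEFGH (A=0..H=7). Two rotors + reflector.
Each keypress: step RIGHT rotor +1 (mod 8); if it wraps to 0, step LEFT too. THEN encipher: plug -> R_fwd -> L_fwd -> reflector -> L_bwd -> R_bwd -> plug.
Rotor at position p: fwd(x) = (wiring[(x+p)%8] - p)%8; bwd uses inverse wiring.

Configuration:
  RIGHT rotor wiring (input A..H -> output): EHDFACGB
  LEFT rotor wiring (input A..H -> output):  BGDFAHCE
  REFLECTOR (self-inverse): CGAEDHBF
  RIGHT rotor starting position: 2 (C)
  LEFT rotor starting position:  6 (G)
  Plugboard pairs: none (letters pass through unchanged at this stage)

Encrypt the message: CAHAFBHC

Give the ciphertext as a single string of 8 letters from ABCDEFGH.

Answer: FDFGHCDA

Derivation:
Char 1 ('C'): step: R->3, L=6; C->plug->C->R->H->L->B->refl->G->L'->B->R'->F->plug->F
Char 2 ('A'): step: R->4, L=6; A->plug->A->R->E->L->F->refl->H->L'->F->R'->D->plug->D
Char 3 ('H'): step: R->5, L=6; H->plug->H->R->D->L->A->refl->C->L'->G->R'->F->plug->F
Char 4 ('A'): step: R->6, L=6; A->plug->A->R->A->L->E->refl->D->L'->C->R'->G->plug->G
Char 5 ('F'): step: R->7, L=6; F->plug->F->R->B->L->G->refl->B->L'->H->R'->H->plug->H
Char 6 ('B'): step: R->0, L->7 (L advanced); B->plug->B->R->H->L->D->refl->E->L'->D->R'->C->plug->C
Char 7 ('H'): step: R->1, L=7; H->plug->H->R->D->L->E->refl->D->L'->H->R'->D->plug->D
Char 8 ('C'): step: R->2, L=7; C->plug->C->R->G->L->A->refl->C->L'->B->R'->A->plug->A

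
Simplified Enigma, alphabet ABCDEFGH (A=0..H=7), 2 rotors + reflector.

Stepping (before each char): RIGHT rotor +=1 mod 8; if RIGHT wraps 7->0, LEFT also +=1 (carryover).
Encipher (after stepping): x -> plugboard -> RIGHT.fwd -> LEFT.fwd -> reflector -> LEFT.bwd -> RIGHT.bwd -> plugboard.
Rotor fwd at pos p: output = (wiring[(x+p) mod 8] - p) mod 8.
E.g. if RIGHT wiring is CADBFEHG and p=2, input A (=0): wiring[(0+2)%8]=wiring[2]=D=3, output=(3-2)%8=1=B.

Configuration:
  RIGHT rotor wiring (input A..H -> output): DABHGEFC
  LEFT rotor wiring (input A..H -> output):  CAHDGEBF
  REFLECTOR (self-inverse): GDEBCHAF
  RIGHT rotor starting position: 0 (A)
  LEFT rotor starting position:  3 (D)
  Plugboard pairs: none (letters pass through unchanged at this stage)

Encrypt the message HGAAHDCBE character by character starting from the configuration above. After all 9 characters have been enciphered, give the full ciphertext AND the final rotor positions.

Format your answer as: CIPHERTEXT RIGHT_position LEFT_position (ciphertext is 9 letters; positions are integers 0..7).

Char 1 ('H'): step: R->1, L=3; H->plug->H->R->C->L->B->refl->D->L'->B->R'->G->plug->G
Char 2 ('G'): step: R->2, L=3; G->plug->G->R->B->L->D->refl->B->L'->C->R'->D->plug->D
Char 3 ('A'): step: R->3, L=3; A->plug->A->R->E->L->C->refl->E->L'->H->R'->E->plug->E
Char 4 ('A'): step: R->4, L=3; A->plug->A->R->C->L->B->refl->D->L'->B->R'->C->plug->C
Char 5 ('H'): step: R->5, L=3; H->plug->H->R->B->L->D->refl->B->L'->C->R'->G->plug->G
Char 6 ('D'): step: R->6, L=3; D->plug->D->R->C->L->B->refl->D->L'->B->R'->F->plug->F
Char 7 ('C'): step: R->7, L=3; C->plug->C->R->B->L->D->refl->B->L'->C->R'->D->plug->D
Char 8 ('B'): step: R->0, L->4 (L advanced); B->plug->B->R->A->L->C->refl->E->L'->F->R'->G->plug->G
Char 9 ('E'): step: R->1, L=4; E->plug->E->R->D->L->B->refl->D->L'->G->R'->C->plug->C
Final: ciphertext=GDECGFDGC, RIGHT=1, LEFT=4

Answer: GDECGFDGC 1 4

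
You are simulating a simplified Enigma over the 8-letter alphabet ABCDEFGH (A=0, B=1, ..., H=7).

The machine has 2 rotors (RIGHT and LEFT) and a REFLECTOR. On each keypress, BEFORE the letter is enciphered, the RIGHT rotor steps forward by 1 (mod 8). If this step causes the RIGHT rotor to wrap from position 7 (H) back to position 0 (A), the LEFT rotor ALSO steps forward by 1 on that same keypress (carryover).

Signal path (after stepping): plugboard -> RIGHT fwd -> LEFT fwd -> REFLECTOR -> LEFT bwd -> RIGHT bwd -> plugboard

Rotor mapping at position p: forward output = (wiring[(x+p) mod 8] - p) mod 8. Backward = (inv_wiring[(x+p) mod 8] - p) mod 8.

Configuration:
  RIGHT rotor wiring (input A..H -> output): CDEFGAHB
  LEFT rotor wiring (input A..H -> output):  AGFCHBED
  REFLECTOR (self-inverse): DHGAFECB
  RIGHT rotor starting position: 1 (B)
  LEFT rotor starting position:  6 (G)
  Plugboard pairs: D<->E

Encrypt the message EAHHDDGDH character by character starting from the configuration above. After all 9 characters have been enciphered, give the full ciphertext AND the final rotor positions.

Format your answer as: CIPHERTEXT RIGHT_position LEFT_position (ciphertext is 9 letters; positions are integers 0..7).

Answer: CGEECCFGA 2 7

Derivation:
Char 1 ('E'): step: R->2, L=6; E->plug->D->R->G->L->B->refl->H->L'->E->R'->C->plug->C
Char 2 ('A'): step: R->3, L=6; A->plug->A->R->C->L->C->refl->G->L'->A->R'->G->plug->G
Char 3 ('H'): step: R->4, L=6; H->plug->H->R->B->L->F->refl->E->L'->F->R'->D->plug->E
Char 4 ('H'): step: R->5, L=6; H->plug->H->R->B->L->F->refl->E->L'->F->R'->D->plug->E
Char 5 ('D'): step: R->6, L=6; D->plug->E->R->G->L->B->refl->H->L'->E->R'->C->plug->C
Char 6 ('D'): step: R->7, L=6; D->plug->E->R->G->L->B->refl->H->L'->E->R'->C->plug->C
Char 7 ('G'): step: R->0, L->7 (L advanced); G->plug->G->R->H->L->F->refl->E->L'->A->R'->F->plug->F
Char 8 ('D'): step: R->1, L=7; D->plug->E->R->H->L->F->refl->E->L'->A->R'->G->plug->G
Char 9 ('H'): step: R->2, L=7; H->plug->H->R->B->L->B->refl->H->L'->C->R'->A->plug->A
Final: ciphertext=CGEECCFGA, RIGHT=2, LEFT=7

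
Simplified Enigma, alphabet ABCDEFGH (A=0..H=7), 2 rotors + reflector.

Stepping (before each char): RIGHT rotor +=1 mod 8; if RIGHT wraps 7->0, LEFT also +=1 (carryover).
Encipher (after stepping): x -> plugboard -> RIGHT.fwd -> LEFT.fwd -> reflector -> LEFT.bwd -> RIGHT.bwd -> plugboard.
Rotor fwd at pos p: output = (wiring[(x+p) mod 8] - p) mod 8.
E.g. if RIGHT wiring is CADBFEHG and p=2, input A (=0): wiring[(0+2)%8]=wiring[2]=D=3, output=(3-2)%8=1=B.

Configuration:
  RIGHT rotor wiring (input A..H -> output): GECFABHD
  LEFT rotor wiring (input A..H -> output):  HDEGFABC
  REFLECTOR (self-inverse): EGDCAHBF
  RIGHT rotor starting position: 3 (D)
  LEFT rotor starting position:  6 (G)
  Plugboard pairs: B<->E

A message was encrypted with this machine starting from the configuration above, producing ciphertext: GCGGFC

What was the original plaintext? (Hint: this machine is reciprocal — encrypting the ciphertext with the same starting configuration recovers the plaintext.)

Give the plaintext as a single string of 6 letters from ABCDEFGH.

Char 1 ('G'): step: R->4, L=6; G->plug->G->R->G->L->H->refl->F->L'->D->R'->C->plug->C
Char 2 ('C'): step: R->5, L=6; C->plug->C->R->G->L->H->refl->F->L'->D->R'->H->plug->H
Char 3 ('G'): step: R->6, L=6; G->plug->G->R->C->L->B->refl->G->L'->E->R'->E->plug->B
Char 4 ('G'): step: R->7, L=6; G->plug->G->R->C->L->B->refl->G->L'->E->R'->A->plug->A
Char 5 ('F'): step: R->0, L->7 (L advanced); F->plug->F->R->B->L->A->refl->E->L'->C->R'->C->plug->C
Char 6 ('C'): step: R->1, L=7; C->plug->C->R->E->L->H->refl->F->L'->D->R'->A->plug->A

Answer: CHBACA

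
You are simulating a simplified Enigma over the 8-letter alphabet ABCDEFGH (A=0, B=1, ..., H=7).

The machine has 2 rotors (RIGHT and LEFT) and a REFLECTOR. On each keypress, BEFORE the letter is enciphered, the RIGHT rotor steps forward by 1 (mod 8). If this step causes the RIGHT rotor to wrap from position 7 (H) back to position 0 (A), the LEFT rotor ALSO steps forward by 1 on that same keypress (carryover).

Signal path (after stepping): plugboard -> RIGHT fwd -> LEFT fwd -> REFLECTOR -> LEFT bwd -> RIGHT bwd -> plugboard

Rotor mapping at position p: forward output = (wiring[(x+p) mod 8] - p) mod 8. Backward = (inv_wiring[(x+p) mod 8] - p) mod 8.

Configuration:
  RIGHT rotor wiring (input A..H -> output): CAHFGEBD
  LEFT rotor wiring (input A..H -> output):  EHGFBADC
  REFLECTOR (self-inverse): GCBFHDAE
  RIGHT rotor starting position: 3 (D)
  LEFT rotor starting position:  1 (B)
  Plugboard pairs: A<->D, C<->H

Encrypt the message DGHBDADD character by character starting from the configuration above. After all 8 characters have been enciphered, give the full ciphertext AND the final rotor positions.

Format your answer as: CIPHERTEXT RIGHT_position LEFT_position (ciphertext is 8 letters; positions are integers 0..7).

Char 1 ('D'): step: R->4, L=1; D->plug->A->R->C->L->E->refl->H->L'->E->R'->F->plug->F
Char 2 ('G'): step: R->5, L=1; G->plug->G->R->A->L->G->refl->A->L'->D->R'->E->plug->E
Char 3 ('H'): step: R->6, L=1; H->plug->C->R->E->L->H->refl->E->L'->C->R'->D->plug->A
Char 4 ('B'): step: R->7, L=1; B->plug->B->R->D->L->A->refl->G->L'->A->R'->D->plug->A
Char 5 ('D'): step: R->0, L->2 (L advanced); D->plug->A->R->C->L->H->refl->E->L'->A->R'->B->plug->B
Char 6 ('A'): step: R->1, L=2; A->plug->D->R->F->L->A->refl->G->L'->D->R'->E->plug->E
Char 7 ('D'): step: R->2, L=2; D->plug->A->R->F->L->A->refl->G->L'->D->R'->B->plug->B
Char 8 ('D'): step: R->3, L=2; D->plug->A->R->C->L->H->refl->E->L'->A->R'->E->plug->E
Final: ciphertext=FEAABEBE, RIGHT=3, LEFT=2

Answer: FEAABEBE 3 2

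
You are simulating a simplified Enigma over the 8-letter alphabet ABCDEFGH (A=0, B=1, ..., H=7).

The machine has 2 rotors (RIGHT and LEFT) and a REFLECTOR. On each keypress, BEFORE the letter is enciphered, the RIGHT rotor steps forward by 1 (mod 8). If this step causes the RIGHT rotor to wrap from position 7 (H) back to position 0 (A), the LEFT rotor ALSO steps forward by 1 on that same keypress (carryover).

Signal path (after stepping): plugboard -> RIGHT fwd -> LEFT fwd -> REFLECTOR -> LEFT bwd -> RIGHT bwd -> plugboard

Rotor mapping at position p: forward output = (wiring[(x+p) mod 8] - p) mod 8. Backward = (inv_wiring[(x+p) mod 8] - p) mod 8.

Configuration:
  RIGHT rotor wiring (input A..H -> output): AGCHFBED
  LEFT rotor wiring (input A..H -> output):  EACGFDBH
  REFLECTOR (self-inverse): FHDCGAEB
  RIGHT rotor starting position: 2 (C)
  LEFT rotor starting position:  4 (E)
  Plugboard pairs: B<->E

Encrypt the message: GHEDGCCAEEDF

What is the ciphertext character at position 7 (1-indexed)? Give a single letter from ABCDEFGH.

Char 1 ('G'): step: R->3, L=4; G->plug->G->R->D->L->D->refl->C->L'->H->R'->H->plug->H
Char 2 ('H'): step: R->4, L=4; H->plug->H->R->D->L->D->refl->C->L'->H->R'->D->plug->D
Char 3 ('E'): step: R->5, L=4; E->plug->B->R->H->L->C->refl->D->L'->D->R'->D->plug->D
Char 4 ('D'): step: R->6, L=4; D->plug->D->R->A->L->B->refl->H->L'->B->R'->F->plug->F
Char 5 ('G'): step: R->7, L=4; G->plug->G->R->C->L->F->refl->A->L'->E->R'->A->plug->A
Char 6 ('C'): step: R->0, L->5 (L advanced); C->plug->C->R->C->L->C->refl->D->L'->E->R'->G->plug->G
Char 7 ('C'): step: R->1, L=5; C->plug->C->R->G->L->B->refl->H->L'->D->R'->F->plug->F

F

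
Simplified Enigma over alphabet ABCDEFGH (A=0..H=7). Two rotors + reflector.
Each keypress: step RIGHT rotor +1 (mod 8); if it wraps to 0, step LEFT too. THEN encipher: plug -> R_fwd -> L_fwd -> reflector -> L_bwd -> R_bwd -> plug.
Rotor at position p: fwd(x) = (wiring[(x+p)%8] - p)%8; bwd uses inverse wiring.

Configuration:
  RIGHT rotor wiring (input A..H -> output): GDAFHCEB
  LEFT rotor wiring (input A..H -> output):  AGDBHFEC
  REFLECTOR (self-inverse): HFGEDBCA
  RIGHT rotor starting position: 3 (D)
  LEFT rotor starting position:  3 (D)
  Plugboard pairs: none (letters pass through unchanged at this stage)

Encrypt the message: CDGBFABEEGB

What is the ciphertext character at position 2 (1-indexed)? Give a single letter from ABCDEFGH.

Char 1 ('C'): step: R->4, L=3; C->plug->C->R->A->L->G->refl->C->L'->C->R'->E->plug->E
Char 2 ('D'): step: R->5, L=3; D->plug->D->R->B->L->E->refl->D->L'->G->R'->E->plug->E

E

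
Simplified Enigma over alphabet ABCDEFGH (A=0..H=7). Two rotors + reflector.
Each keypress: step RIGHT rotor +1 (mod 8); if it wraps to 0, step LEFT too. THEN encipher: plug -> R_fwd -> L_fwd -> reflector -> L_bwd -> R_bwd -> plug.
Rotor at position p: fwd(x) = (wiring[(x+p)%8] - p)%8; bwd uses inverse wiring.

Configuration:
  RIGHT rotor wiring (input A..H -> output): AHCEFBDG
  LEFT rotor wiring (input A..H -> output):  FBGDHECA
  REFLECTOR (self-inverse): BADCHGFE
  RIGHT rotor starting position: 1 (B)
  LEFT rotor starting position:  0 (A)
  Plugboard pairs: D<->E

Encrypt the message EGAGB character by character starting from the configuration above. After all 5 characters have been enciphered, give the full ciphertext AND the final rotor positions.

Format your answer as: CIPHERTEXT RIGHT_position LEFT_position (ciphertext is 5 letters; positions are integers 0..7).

Char 1 ('E'): step: R->2, L=0; E->plug->D->R->H->L->A->refl->B->L'->B->R'->E->plug->D
Char 2 ('G'): step: R->3, L=0; G->plug->G->R->E->L->H->refl->E->L'->F->R'->F->plug->F
Char 3 ('A'): step: R->4, L=0; A->plug->A->R->B->L->B->refl->A->L'->H->R'->C->plug->C
Char 4 ('G'): step: R->5, L=0; G->plug->G->R->H->L->A->refl->B->L'->B->R'->C->plug->C
Char 5 ('B'): step: R->6, L=0; B->plug->B->R->A->L->F->refl->G->L'->C->R'->C->plug->C
Final: ciphertext=DFCCC, RIGHT=6, LEFT=0

Answer: DFCCC 6 0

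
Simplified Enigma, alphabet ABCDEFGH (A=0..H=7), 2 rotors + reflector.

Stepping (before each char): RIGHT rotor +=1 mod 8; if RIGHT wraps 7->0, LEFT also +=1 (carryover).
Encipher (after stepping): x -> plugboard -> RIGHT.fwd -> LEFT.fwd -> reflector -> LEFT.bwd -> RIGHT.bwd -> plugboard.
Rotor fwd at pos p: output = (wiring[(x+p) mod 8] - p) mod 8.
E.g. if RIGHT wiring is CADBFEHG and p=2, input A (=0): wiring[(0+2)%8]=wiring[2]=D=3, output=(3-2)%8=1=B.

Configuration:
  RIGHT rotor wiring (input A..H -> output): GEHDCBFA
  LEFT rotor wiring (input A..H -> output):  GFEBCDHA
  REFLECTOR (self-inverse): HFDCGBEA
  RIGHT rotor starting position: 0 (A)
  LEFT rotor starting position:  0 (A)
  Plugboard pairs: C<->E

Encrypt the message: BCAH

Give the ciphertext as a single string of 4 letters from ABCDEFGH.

Answer: GBDA

Derivation:
Char 1 ('B'): step: R->1, L=0; B->plug->B->R->G->L->H->refl->A->L'->H->R'->G->plug->G
Char 2 ('C'): step: R->2, L=0; C->plug->E->R->D->L->B->refl->F->L'->B->R'->B->plug->B
Char 3 ('A'): step: R->3, L=0; A->plug->A->R->A->L->G->refl->E->L'->C->R'->D->plug->D
Char 4 ('H'): step: R->4, L=0; H->plug->H->R->H->L->A->refl->H->L'->G->R'->A->plug->A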